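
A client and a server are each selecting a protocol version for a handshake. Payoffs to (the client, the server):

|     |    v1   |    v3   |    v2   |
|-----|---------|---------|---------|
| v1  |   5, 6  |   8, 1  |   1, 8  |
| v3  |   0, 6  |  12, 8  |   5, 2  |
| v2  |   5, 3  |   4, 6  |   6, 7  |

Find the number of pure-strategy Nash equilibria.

2

Both v3: the client gets 12 (best alternative 8); the server gets 8 (best alternative 6). Neither deviates — NE.
Both v2: the client gets 6 (best alternative 5); the server gets 7 (best alternative 6). Neither deviates — NE.
Both v1 is not a NE: the server would switch to v2 (8 > 6).
No other cell survives both best-response checks, so there are 2 pure NE.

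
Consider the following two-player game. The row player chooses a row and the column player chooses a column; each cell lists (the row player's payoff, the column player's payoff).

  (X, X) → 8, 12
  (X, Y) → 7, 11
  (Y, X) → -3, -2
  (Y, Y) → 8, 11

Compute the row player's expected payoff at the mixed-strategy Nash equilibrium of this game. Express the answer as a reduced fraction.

The column player mixes with probability q on X, chosen so the row player is indifferent: 8q + 7(1−q) = (-3)q + 8(1−q) gives q = 1/12.
The row player's expected payoff (from either row, since indifferent) is 8·1/12 + 7·11/12 = 85/12.

85/12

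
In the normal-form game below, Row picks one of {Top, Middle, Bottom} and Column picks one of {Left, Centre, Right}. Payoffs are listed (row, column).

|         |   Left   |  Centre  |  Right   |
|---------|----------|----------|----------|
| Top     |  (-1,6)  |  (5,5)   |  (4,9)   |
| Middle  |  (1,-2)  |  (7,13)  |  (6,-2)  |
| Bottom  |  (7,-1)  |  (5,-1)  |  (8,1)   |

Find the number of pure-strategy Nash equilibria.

(Middle, Centre): Row gets 7 (best alternative 5); Column gets 13 (best alternative -2). Neither deviates — NE.
(Bottom, Right): Row gets 8 (best alternative 6); Column gets 1 (best alternative -1). Neither deviates — NE.
(Top, Left) is not a NE: Row would switch to Bottom (7 > -1).
No other cell survives both best-response checks, so there are 2 pure NE.

2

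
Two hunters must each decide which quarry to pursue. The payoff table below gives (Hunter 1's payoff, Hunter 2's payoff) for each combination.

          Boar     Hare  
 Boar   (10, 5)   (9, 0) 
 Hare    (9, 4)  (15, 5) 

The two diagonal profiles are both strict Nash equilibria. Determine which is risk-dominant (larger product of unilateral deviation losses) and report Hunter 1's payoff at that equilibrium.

15

At both Boar: Hunter 1 loses 10 − 9 = 1 by deviating; Hunter 2 loses 5 − 0 = 5. Product = 1·5 = 5.
At both Hare: Hunter 1 loses 15 − 9 = 6 by deviating; Hunter 2 loses 5 − 4 = 1. Product = 6·1 = 6.
6 > 5, so both Hare is risk-dominant. Hunter 1's payoff there is 15.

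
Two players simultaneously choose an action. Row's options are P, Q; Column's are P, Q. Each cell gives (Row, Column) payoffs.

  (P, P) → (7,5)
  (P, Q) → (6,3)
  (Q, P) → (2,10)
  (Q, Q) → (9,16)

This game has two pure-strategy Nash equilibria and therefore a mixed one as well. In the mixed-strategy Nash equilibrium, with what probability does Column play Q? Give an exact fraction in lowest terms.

Column's mix q on P must make Row indifferent between P and Q.
Row's payoff from P: 7q + 6(1−q). From Q: 2q + 9(1−q).
Set equal: 5q = 3(1−q) → q = 3/8.
Probability on Q is 1 − 3/8 = 5/8.

5/8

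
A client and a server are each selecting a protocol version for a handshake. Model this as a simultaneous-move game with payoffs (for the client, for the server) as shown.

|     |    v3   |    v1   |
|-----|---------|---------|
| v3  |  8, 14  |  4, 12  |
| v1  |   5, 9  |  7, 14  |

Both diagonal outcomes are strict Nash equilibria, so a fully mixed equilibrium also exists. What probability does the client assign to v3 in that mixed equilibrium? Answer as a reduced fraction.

The client's mix p on v3 must make the server indifferent between v3 and v1.
The server's payoff from v3: 14p + 9(1−p). From v1: 12p + 14(1−p).
Set equal: 2p = 5(1−p) → p = 5/7.

5/7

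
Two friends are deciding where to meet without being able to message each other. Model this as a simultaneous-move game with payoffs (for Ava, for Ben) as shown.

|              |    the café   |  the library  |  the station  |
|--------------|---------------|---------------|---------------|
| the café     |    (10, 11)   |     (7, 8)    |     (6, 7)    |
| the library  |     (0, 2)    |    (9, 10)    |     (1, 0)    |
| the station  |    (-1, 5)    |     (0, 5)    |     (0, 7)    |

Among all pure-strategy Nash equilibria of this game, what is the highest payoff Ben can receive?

Both the café is a pure NE (Ava: 10 ≥ 0; Ben: 11 ≥ 8). Ben gets 11.
Both the library is a pure NE (Ava: 9 ≥ 7; Ben: 10 ≥ 2). Ben gets 10.
Every other cell has a profitable deviation for at least one player. Highest of {11, 10} is 11.

11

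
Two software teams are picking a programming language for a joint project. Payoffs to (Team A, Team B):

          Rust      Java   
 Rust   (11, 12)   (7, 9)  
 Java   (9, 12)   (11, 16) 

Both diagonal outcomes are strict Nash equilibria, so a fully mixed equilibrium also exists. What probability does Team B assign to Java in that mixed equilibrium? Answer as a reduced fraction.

Team B's mix q on Rust must make Team A indifferent between Rust and Java.
Team A's payoff from Rust: 11q + 7(1−q). From Java: 9q + 11(1−q).
Set equal: 2q = 4(1−q) → q = 4/6 = 2/3.
Probability on Java is 1 − 2/3 = 1/3.

1/3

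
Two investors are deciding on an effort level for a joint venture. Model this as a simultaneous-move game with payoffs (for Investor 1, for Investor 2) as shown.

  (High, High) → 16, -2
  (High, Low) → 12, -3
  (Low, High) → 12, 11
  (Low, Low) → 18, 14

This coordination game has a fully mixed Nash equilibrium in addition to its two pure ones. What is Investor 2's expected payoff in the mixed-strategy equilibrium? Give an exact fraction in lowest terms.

5/4

Investor 1 mixes with probability p on High, chosen so Investor 2 is indifferent: (-2)p + 11(1−p) = (-3)p + 14(1−p) gives p = 3/4.
Investor 2's expected payoff is (-2)·3/4 + 11·1/4 = 5/4.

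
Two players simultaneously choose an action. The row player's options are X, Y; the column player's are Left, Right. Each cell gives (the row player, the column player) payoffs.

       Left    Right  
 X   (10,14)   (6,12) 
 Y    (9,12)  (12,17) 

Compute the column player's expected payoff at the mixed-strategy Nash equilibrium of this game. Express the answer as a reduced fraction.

The row player mixes with probability p on X, chosen so the column player is indifferent: 14p + 12(1−p) = 12p + 17(1−p) gives p = 5/7.
The column player's expected payoff is 14·5/7 + 12·2/7 = 94/7.

94/7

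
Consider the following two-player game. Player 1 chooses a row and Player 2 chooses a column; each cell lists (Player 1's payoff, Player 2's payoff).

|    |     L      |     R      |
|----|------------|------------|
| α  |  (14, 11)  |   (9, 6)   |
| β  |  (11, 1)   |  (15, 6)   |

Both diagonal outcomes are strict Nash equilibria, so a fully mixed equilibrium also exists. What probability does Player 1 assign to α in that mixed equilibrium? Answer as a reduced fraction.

Player 1's mix p on α must make Player 2 indifferent between L and R.
Player 2's payoff from L: 11p + 1(1−p). From R: 6p + 6(1−p).
Set equal: 5p = 5(1−p) → p = 5/10 = 1/2.

1/2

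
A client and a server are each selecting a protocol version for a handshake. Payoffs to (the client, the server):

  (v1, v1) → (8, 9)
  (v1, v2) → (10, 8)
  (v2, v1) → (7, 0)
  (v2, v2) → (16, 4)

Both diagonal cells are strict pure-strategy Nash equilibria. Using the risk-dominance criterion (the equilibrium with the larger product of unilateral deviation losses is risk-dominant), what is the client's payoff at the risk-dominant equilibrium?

At both v1: the client loses 8 − 7 = 1 by deviating; the server loses 9 − 8 = 1. Product = 1·1 = 1.
At both v2: the client loses 16 − 10 = 6 by deviating; the server loses 4 − 0 = 4. Product = 6·4 = 24.
24 > 1, so both v2 is risk-dominant. The client's payoff there is 16.

16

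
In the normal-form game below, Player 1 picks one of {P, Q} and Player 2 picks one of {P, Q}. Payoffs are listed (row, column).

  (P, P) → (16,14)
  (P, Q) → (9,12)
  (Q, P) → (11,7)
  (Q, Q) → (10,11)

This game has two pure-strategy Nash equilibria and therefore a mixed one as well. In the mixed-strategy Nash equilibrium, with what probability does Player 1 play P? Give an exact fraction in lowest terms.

Player 1's mix p on P must make Player 2 indifferent between P and Q.
Player 2's payoff from P: 14p + 7(1−p). From Q: 12p + 11(1−p).
Set equal: 2p = 4(1−p) → p = 4/6 = 2/3.

2/3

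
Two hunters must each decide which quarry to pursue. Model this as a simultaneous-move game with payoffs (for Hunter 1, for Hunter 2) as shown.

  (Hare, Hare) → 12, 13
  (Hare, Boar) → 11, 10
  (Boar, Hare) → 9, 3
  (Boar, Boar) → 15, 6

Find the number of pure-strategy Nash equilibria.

2

Both Hare: Hunter 1 gets 12 (best alternative 9); Hunter 2 gets 13 (best alternative 10). Neither deviates — NE.
Both Boar: Hunter 1 gets 15 (best alternative 11); Hunter 2 gets 6 (best alternative 3). Neither deviates — NE.
(Hare, Boar) is not a NE: Hunter 1 would switch to Boar (15 > 11).
No other cell survives both best-response checks, so there are 2 pure NE.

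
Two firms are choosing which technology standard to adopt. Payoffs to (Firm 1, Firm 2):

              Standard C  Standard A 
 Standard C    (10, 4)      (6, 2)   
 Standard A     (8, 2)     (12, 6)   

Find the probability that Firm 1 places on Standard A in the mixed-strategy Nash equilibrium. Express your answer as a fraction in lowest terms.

1/3

Firm 1's mix p on Standard C must make Firm 2 indifferent between Standard C and Standard A.
Firm 2's payoff from Standard C: 4p + 2(1−p). From Standard A: 2p + 6(1−p).
Set equal: 2p = 4(1−p) → p = 4/6 = 2/3.
Probability on Standard A is 1 − 2/3 = 1/3.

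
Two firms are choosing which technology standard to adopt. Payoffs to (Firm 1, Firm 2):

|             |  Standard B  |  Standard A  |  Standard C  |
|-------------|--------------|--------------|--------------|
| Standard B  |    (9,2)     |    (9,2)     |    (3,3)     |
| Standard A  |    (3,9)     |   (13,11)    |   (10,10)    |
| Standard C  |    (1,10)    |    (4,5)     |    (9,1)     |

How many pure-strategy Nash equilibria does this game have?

1

Both Standard A: Firm 1 gets 13 (best alternative 9); Firm 2 gets 11 (best alternative 10). Neither deviates — NE.
Both Standard B is not a NE: Firm 2 would switch to Standard C (3 > 2).
No other cell survives both best-response checks, so there is 1 pure NE.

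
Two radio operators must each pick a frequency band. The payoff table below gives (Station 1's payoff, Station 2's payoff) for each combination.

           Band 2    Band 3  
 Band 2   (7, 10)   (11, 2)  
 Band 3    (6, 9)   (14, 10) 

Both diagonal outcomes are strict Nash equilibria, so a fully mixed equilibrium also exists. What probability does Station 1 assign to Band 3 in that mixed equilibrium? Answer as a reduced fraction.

8/9

Station 1's mix p on Band 2 must make Station 2 indifferent between Band 2 and Band 3.
Station 2's payoff from Band 2: 10p + 9(1−p). From Band 3: 2p + 10(1−p).
Set equal: 8p = 1(1−p) → p = 1/9.
Probability on Band 3 is 1 − 1/9 = 8/9.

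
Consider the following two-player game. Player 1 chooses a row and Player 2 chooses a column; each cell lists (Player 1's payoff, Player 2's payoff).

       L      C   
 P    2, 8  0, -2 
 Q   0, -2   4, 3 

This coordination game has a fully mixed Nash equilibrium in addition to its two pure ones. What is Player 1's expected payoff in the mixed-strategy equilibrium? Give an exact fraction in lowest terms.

4/3

Player 2 mixes with probability q on L, chosen so Player 1 is indifferent: 2q + 0(1−q) = 0q + 4(1−q) gives q = 2/3.
Player 1's expected payoff (from either row, since indifferent) is 2·2/3 + 0·1/3 = 4/3.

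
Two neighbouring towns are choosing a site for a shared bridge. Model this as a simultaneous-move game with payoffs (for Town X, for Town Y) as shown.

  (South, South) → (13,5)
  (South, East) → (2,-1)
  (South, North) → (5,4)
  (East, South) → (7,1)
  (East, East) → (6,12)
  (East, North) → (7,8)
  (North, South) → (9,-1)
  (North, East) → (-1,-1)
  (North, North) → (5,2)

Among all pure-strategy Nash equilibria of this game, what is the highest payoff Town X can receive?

13

Both South is a pure NE (Town X: 13 ≥ 9; Town Y: 5 ≥ 4). Town X gets 13.
Both East is a pure NE (Town X: 6 ≥ 2; Town Y: 12 ≥ 8). Town X gets 6.
Every other cell has a profitable deviation for at least one player. Highest of {13, 6} is 13.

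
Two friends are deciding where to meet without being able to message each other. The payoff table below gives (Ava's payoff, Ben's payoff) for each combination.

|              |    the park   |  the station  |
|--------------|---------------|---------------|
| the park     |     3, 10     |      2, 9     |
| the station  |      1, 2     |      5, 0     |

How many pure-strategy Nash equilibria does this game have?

1

Both the park: Ava gets 3 (best alternative 1); Ben gets 10 (best alternative 9). Neither deviates — NE.
Both the station is not a NE: Ben would switch to the park (2 > 0).
No other cell survives both best-response checks, so there is 1 pure NE.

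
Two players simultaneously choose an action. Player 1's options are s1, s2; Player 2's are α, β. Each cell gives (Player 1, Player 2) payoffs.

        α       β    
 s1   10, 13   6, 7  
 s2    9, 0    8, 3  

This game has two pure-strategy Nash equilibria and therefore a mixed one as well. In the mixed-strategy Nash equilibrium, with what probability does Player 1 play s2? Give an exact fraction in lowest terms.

Player 1's mix p on s1 must make Player 2 indifferent between α and β.
Player 2's payoff from α: 13p + 0(1−p). From β: 7p + 3(1−p).
Set equal: 6p = 3(1−p) → p = 3/9 = 1/3.
Probability on s2 is 1 − 1/3 = 2/3.

2/3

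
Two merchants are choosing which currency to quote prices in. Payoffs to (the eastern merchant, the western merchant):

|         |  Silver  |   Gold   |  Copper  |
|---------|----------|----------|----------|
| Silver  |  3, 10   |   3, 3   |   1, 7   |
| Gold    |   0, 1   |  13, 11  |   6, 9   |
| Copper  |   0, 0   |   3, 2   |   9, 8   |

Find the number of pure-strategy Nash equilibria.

Both Silver: the eastern merchant gets 3 (best alternative 0); the western merchant gets 10 (best alternative 7). Neither deviates — NE.
Both Gold: the eastern merchant gets 13 (best alternative 3); the western merchant gets 11 (best alternative 9). Neither deviates — NE.
Both Copper: the eastern merchant gets 9 (best alternative 6); the western merchant gets 8 (best alternative 2). Neither deviates — NE.
(Gold, Copper) is not a NE: the eastern merchant would switch to Copper (9 > 6).
No other cell survives both best-response checks, so there are 3 pure NE.

3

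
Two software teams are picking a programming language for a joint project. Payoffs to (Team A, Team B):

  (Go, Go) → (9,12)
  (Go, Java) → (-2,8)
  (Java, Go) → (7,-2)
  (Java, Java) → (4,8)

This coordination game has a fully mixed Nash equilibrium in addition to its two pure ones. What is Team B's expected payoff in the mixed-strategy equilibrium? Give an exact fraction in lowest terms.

8

Team A mixes with probability p on Go, chosen so Team B is indifferent: 12p + (-2)(1−p) = 8p + 8(1−p) gives p = 5/7.
Team B's expected payoff is 12·5/7 + (-2)·2/7 = 8.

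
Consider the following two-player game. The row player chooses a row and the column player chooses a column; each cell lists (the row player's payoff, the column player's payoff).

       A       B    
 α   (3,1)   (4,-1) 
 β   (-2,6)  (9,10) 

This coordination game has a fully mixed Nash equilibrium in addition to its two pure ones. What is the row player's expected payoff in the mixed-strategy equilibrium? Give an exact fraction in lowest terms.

7/2

The column player mixes with probability q on A, chosen so the row player is indifferent: 3q + 4(1−q) = (-2)q + 9(1−q) gives q = 1/2.
The row player's expected payoff (from either row, since indifferent) is 3·1/2 + 4·1/2 = 7/2.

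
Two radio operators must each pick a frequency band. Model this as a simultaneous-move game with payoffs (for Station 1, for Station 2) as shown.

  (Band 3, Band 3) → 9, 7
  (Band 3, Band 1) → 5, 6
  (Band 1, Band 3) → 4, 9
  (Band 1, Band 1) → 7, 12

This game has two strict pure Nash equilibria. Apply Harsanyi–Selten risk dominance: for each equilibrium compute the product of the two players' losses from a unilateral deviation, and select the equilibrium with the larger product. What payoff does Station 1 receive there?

7

At both Band 3: Station 1 loses 9 − 4 = 5 by deviating; Station 2 loses 7 − 6 = 1. Product = 5·1 = 5.
At both Band 1: Station 1 loses 7 − 5 = 2 by deviating; Station 2 loses 12 − 9 = 3. Product = 2·3 = 6.
6 > 5, so both Band 1 is risk-dominant. Station 1's payoff there is 7.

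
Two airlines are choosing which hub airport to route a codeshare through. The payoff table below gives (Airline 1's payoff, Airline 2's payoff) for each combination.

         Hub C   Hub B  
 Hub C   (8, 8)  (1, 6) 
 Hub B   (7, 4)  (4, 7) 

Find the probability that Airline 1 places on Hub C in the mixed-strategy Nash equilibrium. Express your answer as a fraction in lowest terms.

Airline 1's mix p on Hub C must make Airline 2 indifferent between Hub C and Hub B.
Airline 2's payoff from Hub C: 8p + 4(1−p). From Hub B: 6p + 7(1−p).
Set equal: 2p = 3(1−p) → p = 3/5.

3/5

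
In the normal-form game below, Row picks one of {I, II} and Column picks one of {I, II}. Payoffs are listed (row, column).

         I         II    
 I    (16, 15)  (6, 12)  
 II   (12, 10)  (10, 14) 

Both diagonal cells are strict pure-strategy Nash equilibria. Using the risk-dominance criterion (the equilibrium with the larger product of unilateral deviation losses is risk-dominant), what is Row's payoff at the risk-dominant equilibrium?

10

At both I: Row loses 16 − 12 = 4 by deviating; Column loses 15 − 12 = 3. Product = 4·3 = 12.
At both II: Row loses 10 − 6 = 4 by deviating; Column loses 14 − 10 = 4. Product = 4·4 = 16.
16 > 12, so both II is risk-dominant. Row's payoff there is 10.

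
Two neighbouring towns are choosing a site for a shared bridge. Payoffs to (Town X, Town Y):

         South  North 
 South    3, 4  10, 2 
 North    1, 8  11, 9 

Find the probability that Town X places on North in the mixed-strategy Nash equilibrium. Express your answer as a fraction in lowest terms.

Town X's mix p on South must make Town Y indifferent between South and North.
Town Y's payoff from South: 4p + 8(1−p). From North: 2p + 9(1−p).
Set equal: 2p = 1(1−p) → p = 1/3.
Probability on North is 1 − 1/3 = 2/3.

2/3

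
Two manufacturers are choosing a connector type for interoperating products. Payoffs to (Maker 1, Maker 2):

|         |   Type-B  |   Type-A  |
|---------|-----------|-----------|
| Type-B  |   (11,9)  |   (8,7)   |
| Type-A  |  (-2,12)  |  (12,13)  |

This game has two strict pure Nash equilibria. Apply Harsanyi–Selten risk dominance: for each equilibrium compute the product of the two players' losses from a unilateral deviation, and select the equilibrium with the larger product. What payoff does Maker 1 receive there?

At both Type-B: Maker 1 loses 11 − (-2) = 13 by deviating; Maker 2 loses 9 − 7 = 2. Product = 13·2 = 26.
At both Type-A: Maker 1 loses 12 − 8 = 4 by deviating; Maker 2 loses 13 − 12 = 1. Product = 4·1 = 4.
26 > 4, so both Type-B is risk-dominant. Maker 1's payoff there is 11.

11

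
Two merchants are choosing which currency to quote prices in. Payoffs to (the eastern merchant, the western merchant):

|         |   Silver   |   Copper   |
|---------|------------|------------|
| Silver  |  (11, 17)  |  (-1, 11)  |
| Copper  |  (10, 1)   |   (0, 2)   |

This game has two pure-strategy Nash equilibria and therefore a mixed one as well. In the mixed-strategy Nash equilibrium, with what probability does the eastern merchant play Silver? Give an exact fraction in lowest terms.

1/7

The eastern merchant's mix p on Silver must make the western merchant indifferent between Silver and Copper.
The western merchant's payoff from Silver: 17p + 1(1−p). From Copper: 11p + 2(1−p).
Set equal: 6p = 1(1−p) → p = 1/7.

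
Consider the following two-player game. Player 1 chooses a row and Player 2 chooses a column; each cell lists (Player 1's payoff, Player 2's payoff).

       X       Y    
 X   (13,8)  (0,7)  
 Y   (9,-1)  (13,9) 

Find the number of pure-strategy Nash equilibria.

Both X: Player 1 gets 13 (best alternative 9); Player 2 gets 8 (best alternative 7). Neither deviates — NE.
Both Y: Player 1 gets 13 (best alternative 0); Player 2 gets 9 (best alternative -1). Neither deviates — NE.
(Y, X) is not a NE: Player 1 would switch to X (13 > 9).
No other cell survives both best-response checks, so there are 2 pure NE.

2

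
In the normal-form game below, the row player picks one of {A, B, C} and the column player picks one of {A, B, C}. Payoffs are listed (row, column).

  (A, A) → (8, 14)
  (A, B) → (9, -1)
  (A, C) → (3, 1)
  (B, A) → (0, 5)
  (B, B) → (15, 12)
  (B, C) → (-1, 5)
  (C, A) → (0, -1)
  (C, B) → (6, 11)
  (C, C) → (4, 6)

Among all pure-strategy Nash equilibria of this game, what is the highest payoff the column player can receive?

Both A is a pure NE (the row player: 8 ≥ 0; the column player: 14 ≥ 1). The column player gets 14.
Both B is a pure NE (the row player: 15 ≥ 9; the column player: 12 ≥ 5). The column player gets 12.
Every other cell has a profitable deviation for at least one player. Highest of {14, 12} is 14.

14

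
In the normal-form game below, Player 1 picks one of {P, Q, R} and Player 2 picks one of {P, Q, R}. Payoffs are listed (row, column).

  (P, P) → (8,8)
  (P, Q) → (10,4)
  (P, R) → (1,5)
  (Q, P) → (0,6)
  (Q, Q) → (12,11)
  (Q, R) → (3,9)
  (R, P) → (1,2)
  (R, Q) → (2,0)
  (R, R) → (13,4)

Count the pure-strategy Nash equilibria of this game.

Both P: Player 1 gets 8 (best alternative 1); Player 2 gets 8 (best alternative 5). Neither deviates — NE.
Both Q: Player 1 gets 12 (best alternative 10); Player 2 gets 11 (best alternative 9). Neither deviates — NE.
Both R: Player 1 gets 13 (best alternative 3); Player 2 gets 4 (best alternative 2). Neither deviates — NE.
(R, P) is not a NE: Player 1 would switch to P (8 > 1).
No other cell survives both best-response checks, so there are 3 pure NE.

3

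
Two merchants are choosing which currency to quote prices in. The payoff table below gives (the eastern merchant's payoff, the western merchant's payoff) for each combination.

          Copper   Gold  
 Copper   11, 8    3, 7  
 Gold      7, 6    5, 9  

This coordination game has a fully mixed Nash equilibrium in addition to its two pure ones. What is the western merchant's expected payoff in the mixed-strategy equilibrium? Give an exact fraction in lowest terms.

The eastern merchant mixes with probability p on Copper, chosen so the western merchant is indifferent: 8p + 6(1−p) = 7p + 9(1−p) gives p = 3/4.
The western merchant's expected payoff is 8·3/4 + 6·1/4 = 15/2.

15/2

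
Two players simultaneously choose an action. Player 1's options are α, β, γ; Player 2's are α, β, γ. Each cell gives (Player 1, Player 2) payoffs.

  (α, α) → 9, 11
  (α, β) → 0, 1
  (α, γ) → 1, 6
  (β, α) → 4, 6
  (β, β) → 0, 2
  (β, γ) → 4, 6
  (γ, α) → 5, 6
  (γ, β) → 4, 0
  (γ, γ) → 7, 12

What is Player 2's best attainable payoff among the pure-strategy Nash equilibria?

Both α is a pure NE (Player 1: 9 ≥ 5; Player 2: 11 ≥ 6). Player 2 gets 11.
Both γ is a pure NE (Player 1: 7 ≥ 4; Player 2: 12 ≥ 6). Player 2 gets 12.
Every other cell has a profitable deviation for at least one player. Highest of {11, 12} is 12.

12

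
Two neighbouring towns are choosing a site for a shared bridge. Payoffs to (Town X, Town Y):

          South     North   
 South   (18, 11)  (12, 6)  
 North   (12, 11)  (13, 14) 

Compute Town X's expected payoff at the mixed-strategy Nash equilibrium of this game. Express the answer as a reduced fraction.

90/7

Town Y mixes with probability q on South, chosen so Town X is indifferent: 18q + 12(1−q) = 12q + 13(1−q) gives q = 1/7.
Town X's expected payoff (from either row, since indifferent) is 18·1/7 + 12·6/7 = 90/7.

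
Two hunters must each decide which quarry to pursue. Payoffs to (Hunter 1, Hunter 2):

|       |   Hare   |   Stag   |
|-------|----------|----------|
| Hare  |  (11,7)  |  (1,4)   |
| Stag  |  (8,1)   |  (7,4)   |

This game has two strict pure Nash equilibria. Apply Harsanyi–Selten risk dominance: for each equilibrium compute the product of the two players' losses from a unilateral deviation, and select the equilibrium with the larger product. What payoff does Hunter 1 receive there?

7

At both Hare: Hunter 1 loses 11 − 8 = 3 by deviating; Hunter 2 loses 7 − 4 = 3. Product = 3·3 = 9.
At both Stag: Hunter 1 loses 7 − 1 = 6 by deviating; Hunter 2 loses 4 − 1 = 3. Product = 6·3 = 18.
18 > 9, so both Stag is risk-dominant. Hunter 1's payoff there is 7.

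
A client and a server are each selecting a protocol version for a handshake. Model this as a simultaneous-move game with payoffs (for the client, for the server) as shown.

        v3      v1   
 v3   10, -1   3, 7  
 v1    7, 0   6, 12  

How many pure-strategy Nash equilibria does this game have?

1

Both v1: the client gets 6 (best alternative 3); the server gets 12 (best alternative 0). Neither deviates — NE.
Both v3 is not a NE: the server would switch to v1 (7 > -1).
No other cell survives both best-response checks, so there is 1 pure NE.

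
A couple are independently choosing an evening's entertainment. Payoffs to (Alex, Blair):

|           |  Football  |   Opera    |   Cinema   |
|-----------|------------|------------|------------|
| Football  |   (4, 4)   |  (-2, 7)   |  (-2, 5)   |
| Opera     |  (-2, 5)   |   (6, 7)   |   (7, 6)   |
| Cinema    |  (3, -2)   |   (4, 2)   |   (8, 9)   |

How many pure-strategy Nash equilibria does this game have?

2

Both Opera: Alex gets 6 (best alternative 4); Blair gets 7 (best alternative 6). Neither deviates — NE.
Both Cinema: Alex gets 8 (best alternative 7); Blair gets 9 (best alternative 2). Neither deviates — NE.
Both Football is not a NE: Blair would switch to Opera (7 > 4).
No other cell survives both best-response checks, so there are 2 pure NE.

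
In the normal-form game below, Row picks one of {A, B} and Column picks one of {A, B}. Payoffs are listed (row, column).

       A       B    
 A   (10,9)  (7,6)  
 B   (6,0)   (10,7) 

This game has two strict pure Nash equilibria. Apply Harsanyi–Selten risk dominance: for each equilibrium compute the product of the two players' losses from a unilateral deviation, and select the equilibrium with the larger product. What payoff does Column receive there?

7

At both A: Row loses 10 − 6 = 4 by deviating; Column loses 9 − 6 = 3. Product = 4·3 = 12.
At both B: Row loses 10 − 7 = 3 by deviating; Column loses 7 − 0 = 7. Product = 3·7 = 21.
21 > 12, so both B is risk-dominant. Column's payoff there is 7.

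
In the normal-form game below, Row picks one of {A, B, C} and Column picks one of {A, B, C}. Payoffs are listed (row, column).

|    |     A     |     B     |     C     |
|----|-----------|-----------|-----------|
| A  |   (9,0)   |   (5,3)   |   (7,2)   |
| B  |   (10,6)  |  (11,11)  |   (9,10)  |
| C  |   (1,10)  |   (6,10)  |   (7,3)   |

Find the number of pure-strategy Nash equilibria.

Both B: Row gets 11 (best alternative 6); Column gets 11 (best alternative 10). Neither deviates — NE.
Both A is not a NE: Row would switch to B (10 > 9).
No other cell survives both best-response checks, so there is 1 pure NE.

1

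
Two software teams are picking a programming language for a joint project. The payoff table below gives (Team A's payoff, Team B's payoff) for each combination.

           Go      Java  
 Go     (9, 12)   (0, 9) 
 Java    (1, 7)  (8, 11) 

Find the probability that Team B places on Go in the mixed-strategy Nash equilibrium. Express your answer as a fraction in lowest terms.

1/2

Team B's mix q on Go must make Team A indifferent between Go and Java.
Team A's payoff from Go: 9q + 0(1−q). From Java: 1q + 8(1−q).
Set equal: 8q = 8(1−q) → q = 8/16 = 1/2.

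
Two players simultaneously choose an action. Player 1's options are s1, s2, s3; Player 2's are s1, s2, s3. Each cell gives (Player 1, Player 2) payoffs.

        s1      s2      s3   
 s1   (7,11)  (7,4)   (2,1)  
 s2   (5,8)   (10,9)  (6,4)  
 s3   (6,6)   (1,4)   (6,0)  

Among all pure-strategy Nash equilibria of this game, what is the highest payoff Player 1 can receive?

Both s1 is a pure NE (Player 1: 7 ≥ 6; Player 2: 11 ≥ 4). Player 1 gets 7.
Both s2 is a pure NE (Player 1: 10 ≥ 7; Player 2: 9 ≥ 8). Player 1 gets 10.
Every other cell has a profitable deviation for at least one player. Highest of {7, 10} is 10.

10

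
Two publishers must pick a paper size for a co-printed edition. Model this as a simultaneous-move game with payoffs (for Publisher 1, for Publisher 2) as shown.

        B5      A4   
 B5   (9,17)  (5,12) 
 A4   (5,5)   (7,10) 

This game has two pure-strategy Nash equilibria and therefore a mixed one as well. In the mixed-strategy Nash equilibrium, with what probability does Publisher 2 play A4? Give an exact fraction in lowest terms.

2/3

Publisher 2's mix q on B5 must make Publisher 1 indifferent between B5 and A4.
Publisher 1's payoff from B5: 9q + 5(1−q). From A4: 5q + 7(1−q).
Set equal: 4q = 2(1−q) → q = 2/6 = 1/3.
Probability on A4 is 1 − 1/3 = 2/3.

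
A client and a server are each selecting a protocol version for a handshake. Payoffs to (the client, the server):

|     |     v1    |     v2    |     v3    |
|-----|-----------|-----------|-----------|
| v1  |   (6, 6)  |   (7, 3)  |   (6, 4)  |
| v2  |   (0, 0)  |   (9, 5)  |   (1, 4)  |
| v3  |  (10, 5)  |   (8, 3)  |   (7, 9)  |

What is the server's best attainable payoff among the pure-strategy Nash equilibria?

Both v2 is a pure NE (the client: 9 ≥ 8; the server: 5 ≥ 4). The server gets 5.
Both v3 is a pure NE (the client: 7 ≥ 6; the server: 9 ≥ 5). The server gets 9.
Every other cell has a profitable deviation for at least one player. Highest of {5, 9} is 9.

9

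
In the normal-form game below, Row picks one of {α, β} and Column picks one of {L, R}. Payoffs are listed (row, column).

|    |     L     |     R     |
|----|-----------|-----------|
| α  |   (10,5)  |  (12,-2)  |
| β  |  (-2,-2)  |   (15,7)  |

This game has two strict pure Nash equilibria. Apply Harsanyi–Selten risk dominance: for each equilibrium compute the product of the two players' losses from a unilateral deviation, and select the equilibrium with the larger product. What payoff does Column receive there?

5

At (α, L): Row loses 10 − (-2) = 12 by deviating; Column loses 5 − (-2) = 7. Product = 12·7 = 84.
At (β, R): Row loses 15 − 12 = 3 by deviating; Column loses 7 − (-2) = 9. Product = 3·9 = 27.
84 > 27, so (α, L) is risk-dominant. Column's payoff there is 5.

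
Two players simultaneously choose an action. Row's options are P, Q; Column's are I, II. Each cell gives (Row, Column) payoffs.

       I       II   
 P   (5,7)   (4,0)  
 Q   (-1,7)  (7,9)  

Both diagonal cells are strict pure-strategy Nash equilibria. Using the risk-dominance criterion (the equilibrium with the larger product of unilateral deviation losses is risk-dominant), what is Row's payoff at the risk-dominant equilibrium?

5

At (P, I): Row loses 5 − (-1) = 6 by deviating; Column loses 7 − 0 = 7. Product = 6·7 = 42.
At (Q, II): Row loses 7 − 4 = 3 by deviating; Column loses 9 − 7 = 2. Product = 3·2 = 6.
42 > 6, so (P, I) is risk-dominant. Row's payoff there is 5.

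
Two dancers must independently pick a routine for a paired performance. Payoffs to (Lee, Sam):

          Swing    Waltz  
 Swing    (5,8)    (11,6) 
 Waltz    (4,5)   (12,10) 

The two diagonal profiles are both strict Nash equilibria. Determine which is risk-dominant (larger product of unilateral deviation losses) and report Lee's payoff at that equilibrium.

At both Swing: Lee loses 5 − 4 = 1 by deviating; Sam loses 8 − 6 = 2. Product = 1·2 = 2.
At both Waltz: Lee loses 12 − 11 = 1 by deviating; Sam loses 10 − 5 = 5. Product = 1·5 = 5.
5 > 2, so both Waltz is risk-dominant. Lee's payoff there is 12.

12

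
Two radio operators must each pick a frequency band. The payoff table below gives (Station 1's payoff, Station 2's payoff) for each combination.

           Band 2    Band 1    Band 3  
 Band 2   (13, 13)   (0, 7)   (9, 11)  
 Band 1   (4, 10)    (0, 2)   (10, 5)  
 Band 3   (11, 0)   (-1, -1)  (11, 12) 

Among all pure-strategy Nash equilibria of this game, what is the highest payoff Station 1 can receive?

Both Band 2 is a pure NE (Station 1: 13 ≥ 11; Station 2: 13 ≥ 11). Station 1 gets 13.
Both Band 3 is a pure NE (Station 1: 11 ≥ 10; Station 2: 12 ≥ 0). Station 1 gets 11.
Every other cell has a profitable deviation for at least one player. Highest of {13, 11} is 13.

13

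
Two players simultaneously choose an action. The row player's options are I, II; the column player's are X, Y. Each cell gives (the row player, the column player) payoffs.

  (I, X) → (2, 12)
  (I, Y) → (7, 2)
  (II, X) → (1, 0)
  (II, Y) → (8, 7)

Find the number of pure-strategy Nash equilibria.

2

(I, X): the row player gets 2 (best alternative 1); the column player gets 12 (best alternative 2). Neither deviates — NE.
(II, Y): the row player gets 8 (best alternative 7); the column player gets 7 (best alternative 0). Neither deviates — NE.
(II, X) is not a NE: the row player would switch to I (2 > 1).
No other cell survives both best-response checks, so there are 2 pure NE.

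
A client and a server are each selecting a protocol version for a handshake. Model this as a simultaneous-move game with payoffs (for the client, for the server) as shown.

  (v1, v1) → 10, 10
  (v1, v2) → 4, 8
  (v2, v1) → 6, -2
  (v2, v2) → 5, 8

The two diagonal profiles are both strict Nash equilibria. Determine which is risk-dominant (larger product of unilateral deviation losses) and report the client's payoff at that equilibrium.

5

At both v1: the client loses 10 − 6 = 4 by deviating; the server loses 10 − 8 = 2. Product = 4·2 = 8.
At both v2: the client loses 5 − 4 = 1 by deviating; the server loses 8 − (-2) = 10. Product = 1·10 = 10.
10 > 8, so both v2 is risk-dominant. The client's payoff there is 5.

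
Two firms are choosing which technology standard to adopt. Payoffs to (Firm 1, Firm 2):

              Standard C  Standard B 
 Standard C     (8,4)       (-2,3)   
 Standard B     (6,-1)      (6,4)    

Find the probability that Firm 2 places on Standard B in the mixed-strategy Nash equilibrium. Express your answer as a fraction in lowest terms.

1/5

Firm 2's mix q on Standard C must make Firm 1 indifferent between Standard C and Standard B.
Firm 1's payoff from Standard C: 8q + (-2)(1−q). From Standard B: 6q + 6(1−q).
Set equal: 2q = 8(1−q) → q = 8/10 = 4/5.
Probability on Standard B is 1 − 4/5 = 1/5.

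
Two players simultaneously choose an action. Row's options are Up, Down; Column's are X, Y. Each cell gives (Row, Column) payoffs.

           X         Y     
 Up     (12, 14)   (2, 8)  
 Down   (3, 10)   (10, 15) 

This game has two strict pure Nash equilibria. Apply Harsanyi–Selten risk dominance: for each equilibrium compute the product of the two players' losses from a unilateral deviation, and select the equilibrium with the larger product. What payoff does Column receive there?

14

At (Up, X): Row loses 12 − 3 = 9 by deviating; Column loses 14 − 8 = 6. Product = 9·6 = 54.
At (Down, Y): Row loses 10 − 2 = 8 by deviating; Column loses 15 − 10 = 5. Product = 8·5 = 40.
54 > 40, so (Up, X) is risk-dominant. Column's payoff there is 14.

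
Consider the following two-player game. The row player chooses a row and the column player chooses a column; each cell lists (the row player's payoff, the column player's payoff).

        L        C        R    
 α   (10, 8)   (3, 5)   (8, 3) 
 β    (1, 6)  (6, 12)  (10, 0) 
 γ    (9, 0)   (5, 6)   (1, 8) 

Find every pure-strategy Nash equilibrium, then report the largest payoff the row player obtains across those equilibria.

10

(α, L) is a pure NE (the row player: 10 ≥ 9; the column player: 8 ≥ 5). The row player gets 10.
(β, C) is a pure NE (the row player: 6 ≥ 5; the column player: 12 ≥ 6). The row player gets 6.
Every other cell has a profitable deviation for at least one player. Highest of {10, 6} is 10.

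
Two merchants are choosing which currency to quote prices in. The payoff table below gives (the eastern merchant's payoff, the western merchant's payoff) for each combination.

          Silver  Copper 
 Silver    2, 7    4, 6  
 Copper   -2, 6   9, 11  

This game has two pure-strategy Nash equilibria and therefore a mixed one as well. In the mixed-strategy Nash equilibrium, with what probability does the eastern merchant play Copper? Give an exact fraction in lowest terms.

1/6

The eastern merchant's mix p on Silver must make the western merchant indifferent between Silver and Copper.
The western merchant's payoff from Silver: 7p + 6(1−p). From Copper: 6p + 11(1−p).
Set equal: 1p = 5(1−p) → p = 5/6.
Probability on Copper is 1 − 5/6 = 1/6.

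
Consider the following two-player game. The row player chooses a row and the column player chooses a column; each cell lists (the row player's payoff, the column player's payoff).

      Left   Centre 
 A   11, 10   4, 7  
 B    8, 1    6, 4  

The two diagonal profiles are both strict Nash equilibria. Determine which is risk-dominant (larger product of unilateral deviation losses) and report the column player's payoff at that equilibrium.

10

At (A, Left): the row player loses 11 − 8 = 3 by deviating; the column player loses 10 − 7 = 3. Product = 3·3 = 9.
At (B, Centre): the row player loses 6 − 4 = 2 by deviating; the column player loses 4 − 1 = 3. Product = 2·3 = 6.
9 > 6, so (A, Left) is risk-dominant. The column player's payoff there is 10.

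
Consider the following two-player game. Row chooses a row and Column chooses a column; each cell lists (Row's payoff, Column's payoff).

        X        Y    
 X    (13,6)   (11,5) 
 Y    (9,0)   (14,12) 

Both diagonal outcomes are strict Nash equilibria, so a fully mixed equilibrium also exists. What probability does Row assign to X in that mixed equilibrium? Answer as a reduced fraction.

12/13

Row's mix p on X must make Column indifferent between X and Y.
Column's payoff from X: 6p + 0(1−p). From Y: 5p + 12(1−p).
Set equal: 1p = 12(1−p) → p = 12/13.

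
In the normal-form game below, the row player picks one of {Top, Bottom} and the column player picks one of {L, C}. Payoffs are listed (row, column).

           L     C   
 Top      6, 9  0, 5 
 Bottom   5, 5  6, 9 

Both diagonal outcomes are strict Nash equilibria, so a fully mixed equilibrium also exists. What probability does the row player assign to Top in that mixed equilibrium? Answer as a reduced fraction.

The row player's mix p on Top must make the column player indifferent between L and C.
The column player's payoff from L: 9p + 5(1−p). From C: 5p + 9(1−p).
Set equal: 4p = 4(1−p) → p = 4/8 = 1/2.

1/2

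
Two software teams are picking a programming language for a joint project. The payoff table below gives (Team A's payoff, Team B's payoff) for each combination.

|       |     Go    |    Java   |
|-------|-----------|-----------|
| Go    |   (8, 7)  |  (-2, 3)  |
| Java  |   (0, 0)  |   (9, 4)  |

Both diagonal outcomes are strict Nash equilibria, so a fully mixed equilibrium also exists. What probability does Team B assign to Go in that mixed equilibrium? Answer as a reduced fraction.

Team B's mix q on Go must make Team A indifferent between Go and Java.
Team A's payoff from Go: 8q + (-2)(1−q). From Java: 0q + 9(1−q).
Set equal: 8q = 11(1−q) → q = 11/19.

11/19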